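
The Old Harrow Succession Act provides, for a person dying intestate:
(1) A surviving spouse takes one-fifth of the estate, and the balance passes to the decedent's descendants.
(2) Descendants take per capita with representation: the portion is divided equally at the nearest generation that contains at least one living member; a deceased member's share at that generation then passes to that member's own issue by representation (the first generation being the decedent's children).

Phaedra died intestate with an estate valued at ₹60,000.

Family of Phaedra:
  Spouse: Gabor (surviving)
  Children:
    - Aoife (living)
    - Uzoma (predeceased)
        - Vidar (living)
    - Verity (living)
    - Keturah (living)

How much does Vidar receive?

Vidar receives ₹12,000.

Gabor takes one-fifth of ₹60,000 = ₹12,000. The remaining ₹48,000 passes to the descendants.
The descendants' portion (₹48,000) is divided into 4 shares of ₹12,000: Aoife, Verity, and Keturah each take ₹12,000; Uzoma's ₹12,000 share passes to Uzoma's issue.
Uzoma's share (₹12,000) passes entirely to Vidar.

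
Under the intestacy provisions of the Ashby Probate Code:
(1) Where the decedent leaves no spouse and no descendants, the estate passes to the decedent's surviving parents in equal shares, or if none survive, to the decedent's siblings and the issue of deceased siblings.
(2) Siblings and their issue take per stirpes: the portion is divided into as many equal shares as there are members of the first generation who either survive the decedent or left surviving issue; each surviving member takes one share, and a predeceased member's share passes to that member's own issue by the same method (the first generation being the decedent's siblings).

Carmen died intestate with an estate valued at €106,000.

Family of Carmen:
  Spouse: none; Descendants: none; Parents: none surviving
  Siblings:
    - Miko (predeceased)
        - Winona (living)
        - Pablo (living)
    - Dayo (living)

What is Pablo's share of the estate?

The entire €106,000 passes to the siblings and their issue.
That amount (€106,000) is divided into 2 shares of €53,000: Dayo takes €53,000; Miko's €53,000 share passes to Miko's issue.
Miko's share (€53,000) is divided into 2 shares of €26,500: Winona and Pablo each take €26,500.

Pablo receives €26,500.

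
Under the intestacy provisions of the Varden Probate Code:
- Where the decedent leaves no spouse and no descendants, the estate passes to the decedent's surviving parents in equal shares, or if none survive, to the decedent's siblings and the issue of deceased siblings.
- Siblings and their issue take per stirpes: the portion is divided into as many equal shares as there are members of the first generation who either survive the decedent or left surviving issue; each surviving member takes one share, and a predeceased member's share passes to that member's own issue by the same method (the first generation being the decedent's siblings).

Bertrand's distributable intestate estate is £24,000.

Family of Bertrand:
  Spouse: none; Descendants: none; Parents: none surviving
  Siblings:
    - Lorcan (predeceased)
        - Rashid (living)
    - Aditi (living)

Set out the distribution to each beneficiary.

Rashid: £12,000; Aditi: £12,000

The entire £24,000 passes to the siblings and their issue.
That amount (£24,000) is divided into 2 shares of £12,000: Aditi takes £12,000; Lorcan's £12,000 share passes to Lorcan's issue.
Lorcan's share (£12,000) passes entirely to Rashid.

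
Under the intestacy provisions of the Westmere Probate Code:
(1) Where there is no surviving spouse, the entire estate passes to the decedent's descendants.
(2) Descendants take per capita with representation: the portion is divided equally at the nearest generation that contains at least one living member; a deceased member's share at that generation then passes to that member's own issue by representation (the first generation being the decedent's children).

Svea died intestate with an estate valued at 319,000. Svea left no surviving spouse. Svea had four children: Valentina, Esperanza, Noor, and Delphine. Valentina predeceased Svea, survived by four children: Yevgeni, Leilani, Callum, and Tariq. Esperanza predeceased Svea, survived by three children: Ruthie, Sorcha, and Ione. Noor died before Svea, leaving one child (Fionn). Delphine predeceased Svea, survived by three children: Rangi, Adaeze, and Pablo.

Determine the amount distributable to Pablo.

The entire 319,000 passes to the descendants.
No child survives, so the initial division is made at the grandchildren's generation.
That amount (319,000) is divided into 11 shares of 29,000: Yevgeni, Leilani, Callum, Tariq, Ruthie, Sorcha, Ione, Fionn, Rangi, Adaeze, and Pablo each take 29,000.

Pablo receives 29,000.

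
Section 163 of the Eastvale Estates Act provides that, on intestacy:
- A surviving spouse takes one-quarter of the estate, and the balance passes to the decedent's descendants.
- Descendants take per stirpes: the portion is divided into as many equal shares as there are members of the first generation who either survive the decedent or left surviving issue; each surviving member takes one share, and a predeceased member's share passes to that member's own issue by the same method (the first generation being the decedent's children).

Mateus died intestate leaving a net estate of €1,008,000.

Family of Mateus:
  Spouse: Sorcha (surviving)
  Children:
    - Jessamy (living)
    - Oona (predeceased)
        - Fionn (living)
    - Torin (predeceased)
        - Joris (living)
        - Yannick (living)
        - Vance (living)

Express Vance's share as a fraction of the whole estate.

Sorcha takes one-quarter of €1,008,000 = €252,000. The remaining €756,000 passes to the descendants.
The descendants' portion (€756,000) is divided into 3 shares of €252,000: Jessamy takes €252,000; Oona's €252,000 share passes to Oona's issue; Torin's €252,000 share passes to Torin's issue.
Oona's share (€252,000) passes entirely to Fionn.
Torin's share (€252,000) is divided into 3 shares of €84,000: Joris, Yannick, and Vance each take €84,000.

Vance receives 1/12 of the estate.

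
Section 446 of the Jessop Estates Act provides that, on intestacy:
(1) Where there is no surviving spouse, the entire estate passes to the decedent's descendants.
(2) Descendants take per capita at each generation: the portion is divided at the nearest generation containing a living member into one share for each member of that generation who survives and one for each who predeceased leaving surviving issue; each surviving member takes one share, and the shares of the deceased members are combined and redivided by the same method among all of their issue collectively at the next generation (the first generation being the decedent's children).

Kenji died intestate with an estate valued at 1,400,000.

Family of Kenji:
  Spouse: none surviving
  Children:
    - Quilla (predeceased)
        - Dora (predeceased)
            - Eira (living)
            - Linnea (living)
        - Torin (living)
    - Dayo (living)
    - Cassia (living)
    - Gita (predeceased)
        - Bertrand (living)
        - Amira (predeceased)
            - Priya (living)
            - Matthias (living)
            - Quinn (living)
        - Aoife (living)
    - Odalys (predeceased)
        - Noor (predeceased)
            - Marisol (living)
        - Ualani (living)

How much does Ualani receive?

Ualani receives 120,000.

The entire 1,400,000 passes to the descendants.
That amount (1,400,000) is divided at the children's generation into 5 shares of 280,000. Dayo and Cassia each take 280,000. The 3 shares of the deceased (Quilla, Gita, and Odalys) are combined into a pool of 840,000.
That pool (840,000) is divided at the grandchildren's generation into 7 shares of 120,000. Torin, Bertrand, Aoife, and Ualani each take 120,000. The 3 shares of the deceased (Dora, Amira, and Noor) are combined into a pool of 360,000.
That pool (360,000) is divided at the great-grandchildren's generation equally among Eira, Linnea, Priya, Matthias, Quinn, and Marisol: 60,000 each.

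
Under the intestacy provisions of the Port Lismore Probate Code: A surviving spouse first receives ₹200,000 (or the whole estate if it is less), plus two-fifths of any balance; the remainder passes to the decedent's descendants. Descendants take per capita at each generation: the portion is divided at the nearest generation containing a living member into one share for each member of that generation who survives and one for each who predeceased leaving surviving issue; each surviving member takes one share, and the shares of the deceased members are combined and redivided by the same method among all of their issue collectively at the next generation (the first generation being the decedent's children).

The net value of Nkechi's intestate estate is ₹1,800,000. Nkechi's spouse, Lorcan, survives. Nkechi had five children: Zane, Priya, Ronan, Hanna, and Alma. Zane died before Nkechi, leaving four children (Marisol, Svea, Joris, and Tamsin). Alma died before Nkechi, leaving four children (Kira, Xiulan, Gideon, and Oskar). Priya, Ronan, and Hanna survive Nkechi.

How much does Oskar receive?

Lorcan first takes ₹200,000, leaving a balance of ₹1,600,000. Lorcan then takes two-fifths of the balance (₹640,000), for a total of ₹840,000. The remaining ₹960,000 passes to the descendants.
The descendants' portion (₹960,000) is divided at the children's generation into 5 shares of ₹192,000. Priya, Ronan, and Hanna each take ₹192,000. The 2 shares of the deceased (Zane and Alma) are combined into a pool of ₹384,000.
That pool (₹384,000) is divided at the grandchildren's generation equally among Marisol, Svea, Joris, Tamsin, Kira, Xiulan, Gideon, and Oskar: ₹48,000 each.

Oskar receives ₹48,000.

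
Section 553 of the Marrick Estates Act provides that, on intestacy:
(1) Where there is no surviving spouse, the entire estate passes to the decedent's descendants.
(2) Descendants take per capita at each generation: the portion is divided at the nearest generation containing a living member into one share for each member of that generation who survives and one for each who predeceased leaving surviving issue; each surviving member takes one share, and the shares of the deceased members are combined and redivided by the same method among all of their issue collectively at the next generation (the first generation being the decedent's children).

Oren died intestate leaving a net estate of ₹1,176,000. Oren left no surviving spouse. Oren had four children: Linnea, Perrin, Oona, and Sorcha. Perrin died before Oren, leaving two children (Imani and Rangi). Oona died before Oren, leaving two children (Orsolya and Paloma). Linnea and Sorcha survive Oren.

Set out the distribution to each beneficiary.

The entire ₹1,176,000 passes to the descendants.
That amount (₹1,176,000) is divided at the children's generation into 4 shares of ₹294,000. Linnea and Sorcha each take ₹294,000. The 2 shares of the deceased (Perrin and Oona) are combined into a pool of ₹588,000.
That pool (₹588,000) is divided at the grandchildren's generation equally among Imani, Rangi, Orsolya, and Paloma: ₹147,000 each.

Linnea: ₹294,000; Imani: ₹147,000; Rangi: ₹147,000; Orsolya: ₹147,000; Paloma: ₹147,000; Sorcha: ₹294,000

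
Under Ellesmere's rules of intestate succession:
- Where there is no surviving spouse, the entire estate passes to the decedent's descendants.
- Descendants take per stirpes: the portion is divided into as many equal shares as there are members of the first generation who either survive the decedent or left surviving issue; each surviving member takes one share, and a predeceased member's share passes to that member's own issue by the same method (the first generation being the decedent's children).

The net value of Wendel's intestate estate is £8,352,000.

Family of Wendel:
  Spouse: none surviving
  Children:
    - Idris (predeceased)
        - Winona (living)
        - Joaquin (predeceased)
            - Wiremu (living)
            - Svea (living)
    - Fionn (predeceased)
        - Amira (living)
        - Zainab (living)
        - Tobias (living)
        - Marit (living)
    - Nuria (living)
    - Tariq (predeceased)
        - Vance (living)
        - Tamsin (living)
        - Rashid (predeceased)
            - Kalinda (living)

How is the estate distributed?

Winona: £1,044,000; Wiremu: £522,000; Svea: £522,000; Amira: £522,000; Zainab: £522,000; Tobias: £522,000; Marit: £522,000; Nuria: £2,088,000; Vance: £696,000; Tamsin: £696,000; Kalinda: £696,000

The entire £8,352,000 passes to the descendants.
That amount (£8,352,000) is divided into 4 shares of £2,088,000: Nuria takes £2,088,000; Idris's £2,088,000 share passes to Idris's issue; Fionn's £2,088,000 share passes to Fionn's issue; Tariq's £2,088,000 share passes to Tariq's issue.
Idris's share (£2,088,000) is divided into 2 shares of £1,044,000: Winona takes £1,044,000; Joaquin's £1,044,000 share passes to Joaquin's issue.
Joaquin's share (£1,044,000) is divided into 2 shares of £522,000: Wiremu and Svea each take £522,000.
Fionn's share (£2,088,000) is divided into 4 shares of £522,000: Amira, Zainab, Tobias, and Marit each take £522,000.
Tariq's share (£2,088,000) is divided into 3 shares of £696,000: Vance and Tamsin each take £696,000; Rashid's £696,000 share passes to Rashid's issue.
Rashid's share (£696,000) passes entirely to Kalinda.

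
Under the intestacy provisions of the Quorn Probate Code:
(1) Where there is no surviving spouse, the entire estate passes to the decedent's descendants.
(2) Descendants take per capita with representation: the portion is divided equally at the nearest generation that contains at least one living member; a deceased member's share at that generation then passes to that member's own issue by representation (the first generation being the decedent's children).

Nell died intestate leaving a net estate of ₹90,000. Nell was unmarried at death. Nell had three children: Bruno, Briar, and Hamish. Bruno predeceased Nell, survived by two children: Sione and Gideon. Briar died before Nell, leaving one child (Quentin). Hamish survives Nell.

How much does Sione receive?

The entire ₹90,000 passes to the descendants.
That amount (₹90,000) is divided into 3 shares of ₹30,000: Hamish takes ₹30,000; Bruno's ₹30,000 share passes to Bruno's issue; Briar's ₹30,000 share passes to Briar's issue.
Bruno's share (₹30,000) is divided into 2 shares of ₹15,000: Sione and Gideon each take ₹15,000.
Briar's share (₹30,000) passes entirely to Quentin.

Sione receives ₹15,000.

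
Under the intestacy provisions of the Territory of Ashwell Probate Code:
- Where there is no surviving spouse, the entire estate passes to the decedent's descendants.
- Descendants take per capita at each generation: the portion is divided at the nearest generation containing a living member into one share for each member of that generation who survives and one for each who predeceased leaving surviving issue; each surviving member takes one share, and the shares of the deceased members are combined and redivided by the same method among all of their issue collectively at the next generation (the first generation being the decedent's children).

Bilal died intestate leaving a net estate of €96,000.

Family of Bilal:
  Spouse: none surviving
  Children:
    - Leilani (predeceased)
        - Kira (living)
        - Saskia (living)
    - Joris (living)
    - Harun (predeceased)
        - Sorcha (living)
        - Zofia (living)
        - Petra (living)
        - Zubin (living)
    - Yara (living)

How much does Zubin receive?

Zubin receives €8,000.

The entire €96,000 passes to the descendants.
That amount (€96,000) is divided at the children's generation into 4 shares of €24,000. Joris and Yara each take €24,000. The 2 shares of the deceased (Leilani and Harun) are combined into a pool of €48,000.
That pool (€48,000) is divided at the grandchildren's generation equally among Kira, Saskia, Sorcha, Zofia, Petra, and Zubin: €8,000 each.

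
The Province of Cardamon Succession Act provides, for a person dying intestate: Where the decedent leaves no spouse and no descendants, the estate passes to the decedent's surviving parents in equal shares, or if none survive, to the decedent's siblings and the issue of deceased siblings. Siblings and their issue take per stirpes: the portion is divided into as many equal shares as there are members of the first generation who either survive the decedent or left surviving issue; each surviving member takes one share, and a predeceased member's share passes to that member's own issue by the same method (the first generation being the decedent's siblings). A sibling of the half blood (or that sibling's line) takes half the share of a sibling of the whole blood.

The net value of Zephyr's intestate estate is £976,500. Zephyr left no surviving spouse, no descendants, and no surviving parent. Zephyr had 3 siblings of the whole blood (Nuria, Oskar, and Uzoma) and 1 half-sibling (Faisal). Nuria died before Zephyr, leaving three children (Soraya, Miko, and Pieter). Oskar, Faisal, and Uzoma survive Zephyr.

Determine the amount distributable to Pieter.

Pieter receives £93,000.

The entire £976,500 passes to the siblings and their issue.
Counting each half-blood sibling's line as half a unit, there are 7/2 units in £976,500, so one unit is £279,000. Whole-blood lines (Nuria, Oskar, and Uzoma) take £279,000 each; half-blood lines (Faisal) take £139,500 each.
Nuria's share (£279,000) is divided into 3 shares of £93,000: Soraya, Miko, and Pieter each take £93,000.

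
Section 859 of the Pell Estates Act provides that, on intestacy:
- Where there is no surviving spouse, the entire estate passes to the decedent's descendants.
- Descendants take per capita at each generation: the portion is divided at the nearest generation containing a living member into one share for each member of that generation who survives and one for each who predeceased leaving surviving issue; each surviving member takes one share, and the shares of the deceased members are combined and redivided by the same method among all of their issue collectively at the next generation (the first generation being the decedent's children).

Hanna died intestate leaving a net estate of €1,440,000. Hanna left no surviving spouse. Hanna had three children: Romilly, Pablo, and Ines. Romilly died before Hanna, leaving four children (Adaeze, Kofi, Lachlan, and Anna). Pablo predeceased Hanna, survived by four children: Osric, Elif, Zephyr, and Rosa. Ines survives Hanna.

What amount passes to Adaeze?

The entire €1,440,000 passes to the descendants.
That amount (€1,440,000) is divided at the children's generation into 3 shares of €480,000. Ines takes €480,000. The 2 shares of the deceased (Romilly and Pablo) are combined into a pool of €960,000.
That pool (€960,000) is divided at the grandchildren's generation equally among Adaeze, Kofi, Lachlan, Anna, Osric, Elif, Zephyr, and Rosa: €120,000 each.

Adaeze receives €120,000.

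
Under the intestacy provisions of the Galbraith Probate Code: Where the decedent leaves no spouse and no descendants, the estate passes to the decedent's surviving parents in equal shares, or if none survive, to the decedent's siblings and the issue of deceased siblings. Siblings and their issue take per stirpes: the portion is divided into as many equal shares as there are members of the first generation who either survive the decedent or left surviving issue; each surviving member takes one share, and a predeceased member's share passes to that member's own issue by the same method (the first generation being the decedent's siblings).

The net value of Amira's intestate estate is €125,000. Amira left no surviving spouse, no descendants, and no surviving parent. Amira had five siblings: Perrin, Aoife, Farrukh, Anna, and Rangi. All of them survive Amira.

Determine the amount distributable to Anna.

The entire €125,000 passes to the siblings and their issue.
That amount (€125,000) is divided into 5 shares of €25,000: Perrin, Aoife, Farrukh, Anna, and Rangi each take €25,000.

Anna receives €25,000.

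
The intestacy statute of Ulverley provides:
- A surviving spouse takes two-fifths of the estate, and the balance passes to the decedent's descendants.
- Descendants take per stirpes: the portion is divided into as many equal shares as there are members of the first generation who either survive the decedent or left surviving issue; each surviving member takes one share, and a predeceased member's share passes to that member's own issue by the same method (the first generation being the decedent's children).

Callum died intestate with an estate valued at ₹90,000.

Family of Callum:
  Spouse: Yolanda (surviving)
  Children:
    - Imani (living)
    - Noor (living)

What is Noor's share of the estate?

Yolanda takes two-fifths of ₹90,000 = ₹36,000. The remaining ₹54,000 passes to the descendants.
The descendants' portion (₹54,000) is divided into 2 shares of ₹27,000: Imani and Noor each take ₹27,000.

Noor receives ₹27,000.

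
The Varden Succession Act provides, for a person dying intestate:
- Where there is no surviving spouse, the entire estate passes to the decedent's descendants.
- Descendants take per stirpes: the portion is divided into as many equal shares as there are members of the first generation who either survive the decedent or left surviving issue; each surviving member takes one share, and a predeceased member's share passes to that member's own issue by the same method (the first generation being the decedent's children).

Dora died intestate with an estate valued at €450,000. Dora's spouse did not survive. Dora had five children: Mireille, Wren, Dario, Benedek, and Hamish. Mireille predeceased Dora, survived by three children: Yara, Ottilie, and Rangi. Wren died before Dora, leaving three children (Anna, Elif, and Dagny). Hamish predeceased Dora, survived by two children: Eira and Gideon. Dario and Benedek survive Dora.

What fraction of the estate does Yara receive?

Yara receives 1/15 of the estate.

The entire €450,000 passes to the descendants.
That amount (€450,000) is divided into 5 shares of €90,000: Dario and Benedek each take €90,000; Mireille's €90,000 share passes to Mireille's issue; Wren's €90,000 share passes to Wren's issue; Hamish's €90,000 share passes to Hamish's issue.
Mireille's share (€90,000) is divided into 3 shares of €30,000: Yara, Ottilie, and Rangi each take €30,000.
Wren's share (€90,000) is divided into 3 shares of €30,000: Anna, Elif, and Dagny each take €30,000.
Hamish's share (€90,000) is divided into 2 shares of €45,000: Eira and Gideon each take €45,000.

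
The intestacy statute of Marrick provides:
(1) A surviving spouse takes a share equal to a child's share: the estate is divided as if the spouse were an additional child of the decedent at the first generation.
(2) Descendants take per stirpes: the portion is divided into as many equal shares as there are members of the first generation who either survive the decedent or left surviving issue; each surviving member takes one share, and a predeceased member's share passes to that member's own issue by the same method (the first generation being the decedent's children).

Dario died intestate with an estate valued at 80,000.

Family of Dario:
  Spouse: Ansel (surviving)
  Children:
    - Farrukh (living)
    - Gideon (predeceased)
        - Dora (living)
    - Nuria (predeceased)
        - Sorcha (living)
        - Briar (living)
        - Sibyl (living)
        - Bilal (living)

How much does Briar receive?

The spouse counts as an additional share at the children's level, so there are 4 primary shares of 20,000. Ansel takes one such share (20,000).
The children's combined portion (60,000) is divided into 3 shares of 20,000: Farrukh takes 20,000; Gideon's 20,000 share passes to Gideon's issue; Nuria's 20,000 share passes to Nuria's issue.
Gideon's share (20,000) passes entirely to Dora.
Nuria's share (20,000) is divided into 4 shares of 5,000: Sorcha, Briar, Sibyl, and Bilal each take 5,000.

Briar receives 5,000.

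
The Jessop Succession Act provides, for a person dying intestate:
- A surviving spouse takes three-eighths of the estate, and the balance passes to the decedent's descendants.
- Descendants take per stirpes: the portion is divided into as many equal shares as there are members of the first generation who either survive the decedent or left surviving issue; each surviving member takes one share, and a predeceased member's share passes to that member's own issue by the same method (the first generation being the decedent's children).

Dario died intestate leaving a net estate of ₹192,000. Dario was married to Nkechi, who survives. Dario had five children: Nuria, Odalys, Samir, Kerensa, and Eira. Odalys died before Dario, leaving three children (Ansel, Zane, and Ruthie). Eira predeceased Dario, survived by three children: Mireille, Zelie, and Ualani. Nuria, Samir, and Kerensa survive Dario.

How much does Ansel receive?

Ansel receives ₹8,000.

Nkechi takes three-eighths of ₹192,000 = ₹72,000. The remaining ₹120,000 passes to the descendants.
The descendants' portion (₹120,000) is divided into 5 shares of ₹24,000: Nuria, Samir, and Kerensa each take ₹24,000; Odalys's ₹24,000 share passes to Odalys's issue; Eira's ₹24,000 share passes to Eira's issue.
Odalys's share (₹24,000) is divided into 3 shares of ₹8,000: Ansel, Zane, and Ruthie each take ₹8,000.
Eira's share (₹24,000) is divided into 3 shares of ₹8,000: Mireille, Zelie, and Ualani each take ₹8,000.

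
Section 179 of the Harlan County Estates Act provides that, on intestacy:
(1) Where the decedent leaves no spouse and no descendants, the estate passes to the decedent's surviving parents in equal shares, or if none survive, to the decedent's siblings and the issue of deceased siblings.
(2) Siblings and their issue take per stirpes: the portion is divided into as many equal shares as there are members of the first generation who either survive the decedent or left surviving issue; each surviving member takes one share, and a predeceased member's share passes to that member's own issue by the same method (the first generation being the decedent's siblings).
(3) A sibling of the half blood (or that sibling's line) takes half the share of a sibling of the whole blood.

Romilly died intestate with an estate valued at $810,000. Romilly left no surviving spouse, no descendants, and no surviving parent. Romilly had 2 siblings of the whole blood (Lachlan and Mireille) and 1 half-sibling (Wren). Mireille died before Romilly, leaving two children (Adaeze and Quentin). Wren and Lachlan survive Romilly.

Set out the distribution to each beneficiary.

Wren: $162,000; Lachlan: $324,000; Adaeze: $162,000; Quentin: $162,000

The entire $810,000 passes to the siblings and their issue.
Counting each half-blood sibling's line as half a unit, there are 5/2 units in $810,000, so one unit is $324,000. Whole-blood lines (Lachlan and Mireille) take $324,000 each; half-blood lines (Wren) take $162,000 each.
Mireille's share ($324,000) is divided into 2 shares of $162,000: Adaeze and Quentin each take $162,000.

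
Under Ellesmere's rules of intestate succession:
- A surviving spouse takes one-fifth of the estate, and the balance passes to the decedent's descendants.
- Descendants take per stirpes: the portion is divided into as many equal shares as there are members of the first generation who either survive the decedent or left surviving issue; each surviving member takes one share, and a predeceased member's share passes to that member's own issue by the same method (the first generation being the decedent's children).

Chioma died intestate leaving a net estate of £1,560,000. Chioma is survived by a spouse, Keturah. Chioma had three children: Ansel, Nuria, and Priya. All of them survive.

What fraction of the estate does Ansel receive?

Keturah takes one-fifth of £1,560,000 = £312,000. The remaining £1,248,000 passes to the descendants.
The descendants' portion (£1,248,000) is divided into 3 shares of £416,000: Ansel, Nuria, and Priya each take £416,000.

Ansel receives 4/15 of the estate.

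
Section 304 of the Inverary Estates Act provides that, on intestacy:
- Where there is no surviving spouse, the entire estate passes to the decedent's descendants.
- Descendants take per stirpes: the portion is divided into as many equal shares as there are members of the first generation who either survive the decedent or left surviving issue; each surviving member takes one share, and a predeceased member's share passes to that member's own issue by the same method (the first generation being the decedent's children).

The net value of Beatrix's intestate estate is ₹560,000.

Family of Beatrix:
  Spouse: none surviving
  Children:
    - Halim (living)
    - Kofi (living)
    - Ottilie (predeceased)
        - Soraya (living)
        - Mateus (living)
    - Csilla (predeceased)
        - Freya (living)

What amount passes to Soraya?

The entire ₹560,000 passes to the descendants.
That amount (₹560,000) is divided into 4 shares of ₹140,000: Halim and Kofi each take ₹140,000; Ottilie's ₹140,000 share passes to Ottilie's issue; Csilla's ₹140,000 share passes to Csilla's issue.
Ottilie's share (₹140,000) is divided into 2 shares of ₹70,000: Soraya and Mateus each take ₹70,000.
Csilla's share (₹140,000) passes entirely to Freya.

Soraya receives ₹70,000.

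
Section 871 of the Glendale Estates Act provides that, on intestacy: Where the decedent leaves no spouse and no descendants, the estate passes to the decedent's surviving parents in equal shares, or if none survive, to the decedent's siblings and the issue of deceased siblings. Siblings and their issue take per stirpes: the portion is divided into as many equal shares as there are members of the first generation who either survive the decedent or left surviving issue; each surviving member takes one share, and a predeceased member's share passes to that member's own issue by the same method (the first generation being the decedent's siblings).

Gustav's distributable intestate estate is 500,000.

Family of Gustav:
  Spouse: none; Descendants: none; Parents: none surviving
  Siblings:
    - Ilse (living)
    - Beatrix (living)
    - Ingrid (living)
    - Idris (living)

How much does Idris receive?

The entire 500,000 passes to the siblings and their issue.
That amount (500,000) is divided into 4 shares of 125,000: Ilse, Beatrix, Ingrid, and Idris each take 125,000.

Idris receives 125,000.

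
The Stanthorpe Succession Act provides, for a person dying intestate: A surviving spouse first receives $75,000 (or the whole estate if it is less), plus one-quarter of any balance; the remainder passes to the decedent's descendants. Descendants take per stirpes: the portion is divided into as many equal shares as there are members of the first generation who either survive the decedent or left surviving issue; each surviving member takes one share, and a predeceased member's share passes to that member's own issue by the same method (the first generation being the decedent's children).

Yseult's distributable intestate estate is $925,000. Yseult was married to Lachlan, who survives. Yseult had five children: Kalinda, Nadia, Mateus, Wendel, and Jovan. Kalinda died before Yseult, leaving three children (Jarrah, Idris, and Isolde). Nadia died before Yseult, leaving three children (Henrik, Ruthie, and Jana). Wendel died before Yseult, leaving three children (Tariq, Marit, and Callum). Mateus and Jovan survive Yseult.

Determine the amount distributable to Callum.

Lachlan first takes $75,000, leaving a balance of $850,000. Lachlan then takes one-quarter of the balance ($212,500), for a total of $287,500. The remaining $637,500 passes to the descendants.
The descendants' portion ($637,500) is divided into 5 shares of $127,500: Mateus and Jovan each take $127,500; Kalinda's $127,500 share passes to Kalinda's issue; Nadia's $127,500 share passes to Nadia's issue; Wendel's $127,500 share passes to Wendel's issue.
Kalinda's share ($127,500) is divided into 3 shares of $42,500: Jarrah, Idris, and Isolde each take $42,500.
Nadia's share ($127,500) is divided into 3 shares of $42,500: Henrik, Ruthie, and Jana each take $42,500.
Wendel's share ($127,500) is divided into 3 shares of $42,500: Tariq, Marit, and Callum each take $42,500.

Callum receives $42,500.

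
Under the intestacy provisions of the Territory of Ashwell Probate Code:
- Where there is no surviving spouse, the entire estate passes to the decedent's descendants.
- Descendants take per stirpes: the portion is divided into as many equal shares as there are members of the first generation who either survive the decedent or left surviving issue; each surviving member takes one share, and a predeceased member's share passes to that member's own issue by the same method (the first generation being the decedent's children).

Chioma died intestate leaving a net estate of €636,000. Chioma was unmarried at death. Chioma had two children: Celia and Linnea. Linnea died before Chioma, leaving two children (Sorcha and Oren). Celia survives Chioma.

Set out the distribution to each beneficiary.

The entire €636,000 passes to the descendants.
That amount (€636,000) is divided into 2 shares of €318,000: Celia takes €318,000; Linnea's €318,000 share passes to Linnea's issue.
Linnea's share (€318,000) is divided into 2 shares of €159,000: Sorcha and Oren each take €159,000.

Celia: €318,000; Sorcha: €159,000; Oren: €159,000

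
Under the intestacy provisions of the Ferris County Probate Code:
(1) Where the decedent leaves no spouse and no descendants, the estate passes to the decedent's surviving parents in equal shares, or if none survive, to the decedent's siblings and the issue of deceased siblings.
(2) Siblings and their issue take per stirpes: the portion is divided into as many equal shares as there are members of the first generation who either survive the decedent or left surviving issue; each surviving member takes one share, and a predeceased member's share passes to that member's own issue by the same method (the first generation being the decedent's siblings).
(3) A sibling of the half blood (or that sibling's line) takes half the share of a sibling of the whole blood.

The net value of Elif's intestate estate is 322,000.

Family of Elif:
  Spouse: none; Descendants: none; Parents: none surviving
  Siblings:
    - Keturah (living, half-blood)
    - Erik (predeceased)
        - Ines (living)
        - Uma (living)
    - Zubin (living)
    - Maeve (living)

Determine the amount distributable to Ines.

Ines receives 46,000.

The entire 322,000 passes to the siblings and their issue.
Counting each half-blood sibling's line as half a unit, there are 7/2 units in 322,000, so one unit is 92,000. Whole-blood lines (Erik, Zubin, and Maeve) take 92,000 each; half-blood lines (Keturah) take 46,000 each.
Erik's share (92,000) is divided into 2 shares of 46,000: Ines and Uma each take 46,000.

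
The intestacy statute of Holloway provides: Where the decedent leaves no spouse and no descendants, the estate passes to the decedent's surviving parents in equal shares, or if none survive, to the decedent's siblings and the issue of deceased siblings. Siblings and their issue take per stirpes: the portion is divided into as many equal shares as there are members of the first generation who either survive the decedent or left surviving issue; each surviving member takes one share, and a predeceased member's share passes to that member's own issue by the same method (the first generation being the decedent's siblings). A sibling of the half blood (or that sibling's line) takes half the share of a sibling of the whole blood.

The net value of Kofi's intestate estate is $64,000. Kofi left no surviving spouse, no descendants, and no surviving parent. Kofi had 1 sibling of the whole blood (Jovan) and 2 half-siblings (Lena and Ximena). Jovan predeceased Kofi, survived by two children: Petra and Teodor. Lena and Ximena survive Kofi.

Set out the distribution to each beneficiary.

Petra: $16,000; Teodor: $16,000; Lena: $16,000; Ximena: $16,000

The entire $64,000 passes to the siblings and their issue.
Counting each half-blood sibling's line as half a unit, there are 2 units in $64,000, so one unit is $32,000. Whole-blood lines (Jovan) take $32,000 each; half-blood lines (Lena and Ximena) take $16,000 each.
Jovan's share ($32,000) is divided into 2 shares of $16,000: Petra and Teodor each take $16,000.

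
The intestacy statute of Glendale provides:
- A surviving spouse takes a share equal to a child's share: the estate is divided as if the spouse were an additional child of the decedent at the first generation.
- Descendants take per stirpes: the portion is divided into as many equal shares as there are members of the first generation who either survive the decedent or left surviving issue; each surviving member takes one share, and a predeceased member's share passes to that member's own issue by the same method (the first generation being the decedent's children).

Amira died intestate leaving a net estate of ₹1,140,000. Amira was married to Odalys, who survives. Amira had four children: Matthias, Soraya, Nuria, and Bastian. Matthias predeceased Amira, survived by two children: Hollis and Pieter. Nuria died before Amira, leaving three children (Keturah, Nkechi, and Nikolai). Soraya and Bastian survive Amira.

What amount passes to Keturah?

The spouse counts as an additional share at the children's level, so there are 5 primary shares of ₹228,000. Odalys takes one such share (₹228,000).
The children's combined portion (₹912,000) is divided into 4 shares of ₹228,000: Soraya and Bastian each take ₹228,000; Matthias's ₹228,000 share passes to Matthias's issue; Nuria's ₹228,000 share passes to Nuria's issue.
Matthias's share (₹228,000) is divided into 2 shares of ₹114,000: Hollis and Pieter each take ₹114,000.
Nuria's share (₹228,000) is divided into 3 shares of ₹76,000: Keturah, Nkechi, and Nikolai each take ₹76,000.

Keturah receives ₹76,000.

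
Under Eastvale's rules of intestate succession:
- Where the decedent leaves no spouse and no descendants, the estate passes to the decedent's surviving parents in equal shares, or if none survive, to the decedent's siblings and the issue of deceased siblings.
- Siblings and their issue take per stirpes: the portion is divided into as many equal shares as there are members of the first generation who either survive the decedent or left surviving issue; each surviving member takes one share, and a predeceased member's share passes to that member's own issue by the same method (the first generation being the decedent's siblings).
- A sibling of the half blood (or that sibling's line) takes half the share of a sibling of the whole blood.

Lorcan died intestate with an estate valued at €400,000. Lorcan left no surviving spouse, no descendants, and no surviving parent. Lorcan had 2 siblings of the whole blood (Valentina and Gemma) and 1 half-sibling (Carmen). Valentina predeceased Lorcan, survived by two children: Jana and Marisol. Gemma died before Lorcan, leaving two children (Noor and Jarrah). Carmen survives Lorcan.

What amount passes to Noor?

The entire €400,000 passes to the siblings and their issue.
Counting each half-blood sibling's line as half a unit, there are 5/2 units in €400,000, so one unit is €160,000. Whole-blood lines (Valentina and Gemma) take €160,000 each; half-blood lines (Carmen) take €80,000 each.
Valentina's share (€160,000) is divided into 2 shares of €80,000: Jana and Marisol each take €80,000.
Gemma's share (€160,000) is divided into 2 shares of €80,000: Noor and Jarrah each take €80,000.

Noor receives €80,000.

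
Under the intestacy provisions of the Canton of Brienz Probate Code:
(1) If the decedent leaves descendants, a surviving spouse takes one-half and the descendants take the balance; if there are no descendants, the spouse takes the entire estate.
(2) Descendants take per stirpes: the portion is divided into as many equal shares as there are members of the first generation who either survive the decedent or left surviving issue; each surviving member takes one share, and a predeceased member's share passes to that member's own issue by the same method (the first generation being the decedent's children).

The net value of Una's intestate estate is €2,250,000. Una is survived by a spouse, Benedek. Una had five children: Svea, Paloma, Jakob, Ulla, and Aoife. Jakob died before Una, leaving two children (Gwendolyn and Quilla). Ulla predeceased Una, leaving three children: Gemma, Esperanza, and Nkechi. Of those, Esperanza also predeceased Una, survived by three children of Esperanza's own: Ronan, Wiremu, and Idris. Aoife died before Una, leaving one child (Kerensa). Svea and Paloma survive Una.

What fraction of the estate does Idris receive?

Idris receives 1/90 of the estate.

Benedek takes one-half of €2,250,000 = €1,125,000. The remaining €1,125,000 passes to the descendants.
The descendants' portion (€1,125,000) is divided into 5 shares of €225,000: Svea and Paloma each take €225,000; Jakob's €225,000 share passes to Jakob's issue; Ulla's €225,000 share passes to Ulla's issue; Aoife's €225,000 share passes to Aoife's issue.
Jakob's share (€225,000) is divided into 2 shares of €112,500: Gwendolyn and Quilla each take €112,500.
Ulla's share (€225,000) is divided into 3 shares of €75,000: Gemma and Nkechi each take €75,000; Esperanza's €75,000 share passes to Esperanza's issue.
Esperanza's share (€75,000) is divided into 3 shares of €25,000: Ronan, Wiremu, and Idris each take €25,000.
Aoife's share (€225,000) passes entirely to Kerensa.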